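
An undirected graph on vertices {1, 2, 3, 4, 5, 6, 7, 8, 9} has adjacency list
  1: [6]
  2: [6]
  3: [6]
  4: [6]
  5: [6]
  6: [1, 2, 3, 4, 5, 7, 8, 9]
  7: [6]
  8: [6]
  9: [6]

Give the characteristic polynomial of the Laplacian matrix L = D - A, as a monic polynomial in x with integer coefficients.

Each diagonal entry of L is the vertex degree and each off-diagonal entry is -1 where an edge is present, 0 otherwise; in the order [1, 2, 3, 4, 5, 6, 7, 8, 9] the diagonal is [1, 1, 1, 1, 1, 8, 1, 1, 1]. L has integer entries, so p(x) = det(xI - L) has integer coefficients. Expanding the determinant yields x^9 - 16x^8 + 84x^7 - 224x^6 + 350x^5 - 336x^4 + 196x^3 - 64x^2 + 9x. Since p(0) = det(-L) = 0, x divides p(x). By the matrix-tree theorem the graph has (1/9) * product of the nonzero eigenvalues = 1 spanning tree.

x^9 - 16x^8 + 84x^7 - 224x^6 + 350x^5 - 336x^4 + 196x^3 - 64x^2 + 9x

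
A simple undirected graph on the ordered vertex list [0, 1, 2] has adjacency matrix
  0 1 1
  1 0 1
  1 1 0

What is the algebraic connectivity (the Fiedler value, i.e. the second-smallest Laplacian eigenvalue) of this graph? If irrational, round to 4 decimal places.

3

Reading degrees in the order [0, 1, 2] gives [2, 2, 2]; set D = diag(2, 2, 2) and form L = D - A. The smallest Laplacian eigenvalue is always 0. The next one, lambda_2 = 3, measures how hard the graph is to disconnect: larger values mean better connectivity. The largest eigenvalue, 3, is at most the vertex count 3.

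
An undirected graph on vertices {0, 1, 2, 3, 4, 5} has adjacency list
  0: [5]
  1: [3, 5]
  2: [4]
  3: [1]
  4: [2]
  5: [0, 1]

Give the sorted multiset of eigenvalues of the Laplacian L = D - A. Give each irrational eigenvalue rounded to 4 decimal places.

With the vertex order [0, 1, 2, 3, 4, 5], the degrees are [1, 2, 1, 1, 1, 2], giving D = diag(1, 2, 1, 1, 1, 2) and L = D - A. Since every row of L sums to 0, the all-ones vector is in the kernel and 0 is an eigenvalue. The 2 zero eigenvalues correspond to the 2 connected components. There are 2 zeros in the spectrum, matching the 2 components.

[0, 0, 0.5858, 2, 2, 3.4142]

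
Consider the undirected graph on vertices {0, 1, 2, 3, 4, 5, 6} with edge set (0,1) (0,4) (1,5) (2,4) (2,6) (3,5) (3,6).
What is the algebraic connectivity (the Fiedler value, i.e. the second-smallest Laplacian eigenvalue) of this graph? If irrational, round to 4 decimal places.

0.7530

With the vertex order [0, 1, 2, 3, 4, 5, 6], the degrees are [2, 2, 2, 2, 2, 2, 2], giving D = diag(2, 2, 2, 2, 2, 2, 2) and L = D - A. The sorted Laplacian eigenvalues are [0, 0.7530, 0.7530, 2.4450, 2.4450, 3.8019, 3.8019]; the algebraic connectivity is the second entry, 0.7530. The eigenvalues sum to 14, which equals trace(L) = 2|E|.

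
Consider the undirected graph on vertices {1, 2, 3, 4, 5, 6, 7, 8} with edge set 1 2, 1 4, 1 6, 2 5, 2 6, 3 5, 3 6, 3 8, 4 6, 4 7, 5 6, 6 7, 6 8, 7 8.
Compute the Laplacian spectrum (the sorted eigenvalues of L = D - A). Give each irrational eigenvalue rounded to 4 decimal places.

[0, 1.7530, 1.7530, 3.4450, 3.4450, 4.8019, 4.8019, 8]

With the vertex order [1, 2, 3, 4, 5, 6, 7, 8], the degrees are [3, 3, 3, 3, 3, 7, 3, 3], giving D = diag(3, 3, 3, 3, 3, 7, 3, 3) and L = D - A. Diagonalising L (or applying a numerical eigensolver to the 8x8 matrix) gives the spectrum above.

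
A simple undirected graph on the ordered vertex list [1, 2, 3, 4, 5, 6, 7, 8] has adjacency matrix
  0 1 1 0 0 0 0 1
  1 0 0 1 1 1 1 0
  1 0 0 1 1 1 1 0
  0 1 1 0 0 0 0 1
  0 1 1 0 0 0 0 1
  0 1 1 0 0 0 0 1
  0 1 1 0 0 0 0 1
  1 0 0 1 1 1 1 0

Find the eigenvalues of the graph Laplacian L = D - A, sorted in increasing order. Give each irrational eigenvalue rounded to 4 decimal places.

Each diagonal entry of L is the vertex degree and each off-diagonal entry is -1 where an edge is present, 0 otherwise; in the order [1, 2, 3, 4, 5, 6, 7, 8] the diagonal is [3, 5, 5, 3, 3, 3, 3, 5]. L is symmetric positive semidefinite, so every eigenvalue is real and nonnegative. The single zero eigenvalue shows the graph is connected. The eigenvalues sum to 30, which equals trace(L) = 2|E|. The largest eigenvalue, 8, is at most the vertex count 8.

[0, 3, 3, 3, 3, 5, 5, 8]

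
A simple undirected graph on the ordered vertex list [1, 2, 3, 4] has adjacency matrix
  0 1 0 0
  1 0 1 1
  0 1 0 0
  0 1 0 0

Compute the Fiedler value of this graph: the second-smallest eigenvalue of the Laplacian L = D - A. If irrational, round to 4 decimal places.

1

Each diagonal entry of L is the vertex degree and each off-diagonal entry is -1 where an edge is present, 0 otherwise; in the order [1, 2, 3, 4] the diagonal is [1, 3, 1, 1]. The smallest Laplacian eigenvalue is always 0. The next one, lambda_2 = 1, measures how hard the graph is to disconnect: larger values mean better connectivity.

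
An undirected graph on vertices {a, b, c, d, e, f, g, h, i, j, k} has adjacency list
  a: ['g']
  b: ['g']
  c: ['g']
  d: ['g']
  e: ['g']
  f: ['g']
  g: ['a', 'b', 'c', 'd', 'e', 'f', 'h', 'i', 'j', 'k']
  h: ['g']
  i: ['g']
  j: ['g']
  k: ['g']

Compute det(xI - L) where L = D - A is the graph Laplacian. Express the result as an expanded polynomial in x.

x^11 - 20x^10 + 135x^9 - 480x^8 + 1050x^7 - 1512x^6 + 1470x^5 - 960x^4 + 405x^3 - 100x^2 + 11x

Each diagonal entry of L is the vertex degree and each off-diagonal entry is -1 where an edge is present, 0 otherwise; in the order [a, b, c, d, e, f, g, h, i, j, k] the diagonal is [1, 1, 1, 1, 1, 1, 10, 1, 1, 1, 1]. Computing det(xI - L) by cofactor expansion (or equivalently via sum-over-permutations) gives x^11 - 20x^10 + 135x^9 - 480x^8 + 1050x^7 - 1512x^6 + 1470x^5 - 960x^4 + 405x^3 - 100x^2 + 11x. The constant term is 0 because L is singular (the all-ones vector lies in its kernel). There is one zero in the spectrum, matching the 1 component.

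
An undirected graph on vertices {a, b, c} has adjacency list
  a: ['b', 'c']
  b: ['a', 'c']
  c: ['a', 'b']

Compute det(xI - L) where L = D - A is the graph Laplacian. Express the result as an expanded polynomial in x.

x^3 - 6x^2 + 9x

Reading degrees in the order [a, b, c] gives [2, 2, 2]; set D = diag(2, 2, 2) and form L = D - A. The eigenvalues of L are [0, 3, 3]; the characteristic polynomial is the product of (x - lambda_i), which multiplies out to x^3 - 6x^2 + 9x. The coefficient of x^2 equals -trace(L) = -6, matching the sum of degrees. The largest eigenvalue, 3, is at most the vertex count 3. The eigenvalues sum to 6, which equals trace(L) = 2|E|.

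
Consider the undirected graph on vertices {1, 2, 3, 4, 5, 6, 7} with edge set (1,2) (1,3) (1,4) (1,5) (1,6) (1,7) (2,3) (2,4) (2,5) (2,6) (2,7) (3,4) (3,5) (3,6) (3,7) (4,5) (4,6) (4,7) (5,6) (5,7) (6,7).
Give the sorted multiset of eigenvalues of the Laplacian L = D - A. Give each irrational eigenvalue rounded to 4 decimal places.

With the vertex order [1, 2, 3, 4, 5, 6, 7], the degrees are [6, 6, 6, 6, 6, 6, 6], giving D = diag(6, 6, 6, 6, 6, 6, 6) and L = D - A. Diagonalising L (or applying a numerical eigensolver to the 7x7 matrix) gives the spectrum above. The single zero eigenvalue shows the graph is connected. By the matrix-tree theorem the graph has (1/7) * product of the nonzero eigenvalues = 16807 spanning trees. The eigenvalues sum to 42, which equals trace(L) = 2|E|.

[0, 7, 7, 7, 7, 7, 7]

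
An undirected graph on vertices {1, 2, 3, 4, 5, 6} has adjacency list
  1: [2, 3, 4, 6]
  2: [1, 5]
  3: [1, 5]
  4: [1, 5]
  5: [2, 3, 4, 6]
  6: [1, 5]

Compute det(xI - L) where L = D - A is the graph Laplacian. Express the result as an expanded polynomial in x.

Each diagonal entry of L is the vertex degree and each off-diagonal entry is -1 where an edge is present, 0 otherwise; in the order [1, 2, 3, 4, 5, 6] the diagonal is [4, 2, 2, 2, 4, 2]. The eigenvalues of L are [0, 2, 2, 2, 4, 6]; the characteristic polynomial is the product of (x - lambda_i), which multiplies out to x^6 - 16x^5 + 96x^4 - 272x^3 + 368x^2 - 192x. The coefficient of x^5 equals -trace(L) = -16, matching the sum of degrees.

x^6 - 16x^5 + 96x^4 - 272x^3 + 368x^2 - 192x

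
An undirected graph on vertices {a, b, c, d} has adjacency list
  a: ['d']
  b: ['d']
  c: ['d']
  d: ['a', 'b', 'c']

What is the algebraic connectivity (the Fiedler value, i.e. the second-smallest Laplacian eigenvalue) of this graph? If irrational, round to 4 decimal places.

Reading degrees in the order [a, b, c, d] gives [1, 1, 1, 3]; set D = diag(1, 1, 1, 3) and form L = D - A. The sorted Laplacian eigenvalues are [0, 1, 1, 4]; the algebraic connectivity is the second entry, 1. By the matrix-tree theorem the graph has (1/4) * product of the nonzero eigenvalues = 1 spanning tree. There is one zero in the spectrum, matching the 1 component.

1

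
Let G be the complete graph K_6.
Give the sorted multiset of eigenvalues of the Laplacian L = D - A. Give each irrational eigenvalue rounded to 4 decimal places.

[0, 6, 6, 6, 6, 6]

The graph has 6 vertices and degree multiset [5, 5, 5, 5, 5, 5]; D is the diagonal matrix of degrees and L = D - A. Since every row of L sums to 0, the all-ones vector is in the kernel and 0 is an eigenvalue.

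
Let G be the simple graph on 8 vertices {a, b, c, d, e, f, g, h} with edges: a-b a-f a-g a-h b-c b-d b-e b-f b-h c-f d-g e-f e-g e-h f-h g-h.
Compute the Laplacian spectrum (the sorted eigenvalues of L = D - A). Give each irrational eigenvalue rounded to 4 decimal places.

Each diagonal entry of L is the vertex degree and each off-diagonal entry is -1 where an edge is present, 0 otherwise; in the order [a, b, c, d, e, f, g, h] the diagonal is [4, 6, 2, 2, 4, 5, 4, 5]. L is symmetric positive semidefinite, so every eigenvalue is real and nonnegative. The single zero eigenvalue shows the graph is connected. By the matrix-tree theorem the graph has (1/8) * product of the nonzero eigenvalues = 2232 spanning trees.

[0, 1.6277, 2.1864, 4, 4.4707, 6, 6.3429, 7.3723]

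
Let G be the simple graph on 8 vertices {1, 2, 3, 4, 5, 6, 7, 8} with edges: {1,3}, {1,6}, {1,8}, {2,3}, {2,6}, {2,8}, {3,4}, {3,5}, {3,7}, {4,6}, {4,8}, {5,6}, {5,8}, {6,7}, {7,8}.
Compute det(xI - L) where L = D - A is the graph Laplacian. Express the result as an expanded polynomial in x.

x^8 - 30x^7 + 375x^6 - 2540x^5 + 10095x^4 - 23598x^3 + 30105x^2 - 16200x

With the vertex order [1, 2, 3, 4, 5, 6, 7, 8], the degrees are [3, 3, 5, 3, 3, 5, 3, 5], giving D = diag(3, 3, 5, 3, 3, 5, 3, 5) and L = D - A. Computing det(xI - L) by cofactor expansion (or equivalently via sum-over-permutations) gives x^8 - 30x^7 + 375x^6 - 2540x^5 + 10095x^4 - 23598x^3 + 30105x^2 - 16200x. Since p(0) = det(-L) = 0, x divides p(x). The largest eigenvalue, 8, is at most the vertex count 8. The eigenvalues sum to 30, which equals trace(L) = 2|E|.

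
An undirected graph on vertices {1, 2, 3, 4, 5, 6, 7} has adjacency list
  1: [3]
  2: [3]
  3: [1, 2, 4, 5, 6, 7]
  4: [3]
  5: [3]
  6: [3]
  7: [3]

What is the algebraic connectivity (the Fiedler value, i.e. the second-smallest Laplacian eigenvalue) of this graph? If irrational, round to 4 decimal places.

1

Reading degrees in the order [1, 2, 3, 4, 5, 6, 7] gives [1, 1, 6, 1, 1, 1, 1]; set D = diag(1, 1, 6, 1, 1, 1, 1) and form L = D - A. The sorted Laplacian eigenvalues are [0, 1, 1, 1, 1, 1, 7]; the algebraic connectivity is the second entry, 1. By the matrix-tree theorem the graph has (1/7) * product of the nonzero eigenvalues = 1 spanning tree.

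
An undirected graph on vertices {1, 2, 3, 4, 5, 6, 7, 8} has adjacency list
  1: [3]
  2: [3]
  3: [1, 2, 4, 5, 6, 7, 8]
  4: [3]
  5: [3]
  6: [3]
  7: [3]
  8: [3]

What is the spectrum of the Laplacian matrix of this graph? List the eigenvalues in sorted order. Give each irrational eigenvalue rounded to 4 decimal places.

[0, 1, 1, 1, 1, 1, 1, 8]

Reading degrees in the order [1, 2, 3, 4, 5, 6, 7, 8] gives [1, 1, 7, 1, 1, 1, 1, 1]; set D = diag(1, 1, 7, 1, 1, 1, 1, 1) and form L = D - A. L is symmetric positive semidefinite, so every eigenvalue is real and nonnegative. The single zero eigenvalue shows the graph is connected.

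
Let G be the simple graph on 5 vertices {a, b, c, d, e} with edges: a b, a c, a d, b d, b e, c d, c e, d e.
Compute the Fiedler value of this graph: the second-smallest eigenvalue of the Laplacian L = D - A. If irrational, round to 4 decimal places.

3

With the vertex order [a, b, c, d, e], the degrees are [3, 3, 3, 4, 3], giving D = diag(3, 3, 3, 4, 3) and L = D - A. Computing the eigenvalues of L and sorting gives [0, 3, 3, 5, 5]. The Fiedler value lambda_2 = 3 is strictly positive, so the graph is connected.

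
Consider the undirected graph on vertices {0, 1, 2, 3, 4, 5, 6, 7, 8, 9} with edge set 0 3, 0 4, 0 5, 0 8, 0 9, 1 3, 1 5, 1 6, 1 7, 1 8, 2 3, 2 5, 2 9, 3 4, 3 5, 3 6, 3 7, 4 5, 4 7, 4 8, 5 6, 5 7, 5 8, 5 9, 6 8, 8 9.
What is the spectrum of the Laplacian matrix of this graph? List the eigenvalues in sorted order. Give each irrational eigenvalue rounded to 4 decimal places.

Each diagonal entry of L is the vertex degree and each off-diagonal entry is -1 where an edge is present, 0 otherwise; in the order [0, 1, 2, 3, 4, 5, 6, 7, 8, 9] the diagonal is [5, 5, 3, 7, 5, 9, 4, 4, 6, 4]. Diagonalising L (or applying a numerical eigensolver to the 10x10 matrix) gives the spectrum above. The single zero eigenvalue shows the graph is connected. The largest eigenvalue, 10, is at most the vertex count 10.

[0, 2.4549, 3.4639, 3.5490, 4.8381, 5.8526, 6.1829, 7.1603, 8.4983, 10]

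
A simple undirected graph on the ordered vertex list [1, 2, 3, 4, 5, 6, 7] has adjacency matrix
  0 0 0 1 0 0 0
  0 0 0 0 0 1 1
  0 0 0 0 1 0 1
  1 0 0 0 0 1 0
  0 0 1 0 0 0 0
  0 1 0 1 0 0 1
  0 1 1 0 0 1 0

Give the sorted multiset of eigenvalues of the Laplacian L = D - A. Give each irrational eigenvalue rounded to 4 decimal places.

[0, 0.3004, 0.7530, 2.2391, 2.4450, 3.8019, 4.4605]

Reading degrees in the order [1, 2, 3, 4, 5, 6, 7] gives [1, 2, 2, 2, 1, 3, 3]; set D = diag(1, 2, 2, 2, 1, 3, 3) and form L = D - A. L is symmetric positive semidefinite, so every eigenvalue is real and nonnegative. The single zero eigenvalue shows the graph is connected. There is one zero in the spectrum, matching the 1 component.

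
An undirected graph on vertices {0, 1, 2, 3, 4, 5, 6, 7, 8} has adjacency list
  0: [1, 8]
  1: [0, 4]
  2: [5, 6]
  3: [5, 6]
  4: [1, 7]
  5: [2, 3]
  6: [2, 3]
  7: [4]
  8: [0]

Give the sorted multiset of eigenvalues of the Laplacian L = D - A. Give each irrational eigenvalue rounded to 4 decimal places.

Each diagonal entry of L is the vertex degree and each off-diagonal entry is -1 where an edge is present, 0 otherwise; in the order [0, 1, 2, 3, 4, 5, 6, 7, 8] the diagonal is [2, 2, 2, 2, 2, 2, 2, 1, 1]. Diagonalising L (or applying a numerical eigensolver to the 9x9 matrix) gives the spectrum above. The 2 zero eigenvalues correspond to the 2 connected components. The eigenvalues sum to 16, which equals trace(L) = 2|E|.

[0, 0, 0.3820, 1.3820, 2, 2, 2.6180, 3.6180, 4]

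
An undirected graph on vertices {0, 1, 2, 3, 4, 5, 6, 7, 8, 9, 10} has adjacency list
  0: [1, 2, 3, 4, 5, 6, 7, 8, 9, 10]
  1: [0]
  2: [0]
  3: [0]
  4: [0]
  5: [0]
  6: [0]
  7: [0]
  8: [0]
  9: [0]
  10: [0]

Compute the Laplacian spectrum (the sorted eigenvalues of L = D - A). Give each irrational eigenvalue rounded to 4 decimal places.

[0, 1, 1, 1, 1, 1, 1, 1, 1, 1, 11]

Reading degrees in the order [0, 1, 2, 3, 4, 5, 6, 7, 8, 9, 10] gives [10, 1, 1, 1, 1, 1, 1, 1, 1, 1, 1]; set D = diag(10, 1, 1, 1, 1, 1, 1, 1, 1, 1, 1) and form L = D - A. The multiplicity of 0 as a Laplacian eigenvalue equals the number of connected components. The single zero eigenvalue shows the graph is connected.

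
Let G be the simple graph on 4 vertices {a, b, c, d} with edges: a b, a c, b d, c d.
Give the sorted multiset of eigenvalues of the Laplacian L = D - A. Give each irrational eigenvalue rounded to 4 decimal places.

With the vertex order [a, b, c, d], the degrees are [2, 2, 2, 2], giving D = diag(2, 2, 2, 2) and L = D - A. Diagonalising L (or applying a numerical eigensolver to the 4x4 matrix) gives the spectrum above. The single zero eigenvalue shows the graph is connected.

[0, 2, 2, 4]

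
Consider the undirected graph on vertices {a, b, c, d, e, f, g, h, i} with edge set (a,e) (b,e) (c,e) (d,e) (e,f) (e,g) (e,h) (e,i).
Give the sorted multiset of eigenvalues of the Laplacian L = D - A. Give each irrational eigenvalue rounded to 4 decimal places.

Reading degrees in the order [a, b, c, d, e, f, g, h, i] gives [1, 1, 1, 1, 8, 1, 1, 1, 1]; set D = diag(1, 1, 1, 1, 8, 1, 1, 1, 1) and form L = D - A. The multiplicity of 0 as a Laplacian eigenvalue equals the number of connected components. The eigenvalues sum to 16, which equals trace(L) = 2|E|. By the matrix-tree theorem the graph has (1/9) * product of the nonzero eigenvalues = 1 spanning tree.

[0, 1, 1, 1, 1, 1, 1, 1, 9]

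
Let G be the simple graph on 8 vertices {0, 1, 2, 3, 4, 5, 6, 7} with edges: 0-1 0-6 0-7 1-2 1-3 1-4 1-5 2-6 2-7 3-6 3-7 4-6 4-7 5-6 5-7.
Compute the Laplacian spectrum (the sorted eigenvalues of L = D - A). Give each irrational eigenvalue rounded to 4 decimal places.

[0, 3, 3, 3, 3, 5, 5, 8]

With the vertex order [0, 1, 2, 3, 4, 5, 6, 7], the degrees are [3, 5, 3, 3, 3, 3, 5, 5], giving D = diag(3, 5, 3, 3, 3, 3, 5, 5) and L = D - A. Diagonalising L (or applying a numerical eigensolver to the 8x8 matrix) gives the spectrum above. The eigenvalues sum to 30, which equals trace(L) = 2|E|.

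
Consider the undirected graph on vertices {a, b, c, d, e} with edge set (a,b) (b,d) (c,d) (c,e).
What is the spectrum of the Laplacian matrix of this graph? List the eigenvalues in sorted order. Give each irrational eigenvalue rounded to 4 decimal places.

Each diagonal entry of L is the vertex degree and each off-diagonal entry is -1 where an edge is present, 0 otherwise; in the order [a, b, c, d, e] the diagonal is [1, 2, 2, 2, 1]. L is symmetric positive semidefinite, so every eigenvalue is real and nonnegative. The single zero eigenvalue shows the graph is connected.

[0, 0.3820, 1.3820, 2.6180, 3.6180]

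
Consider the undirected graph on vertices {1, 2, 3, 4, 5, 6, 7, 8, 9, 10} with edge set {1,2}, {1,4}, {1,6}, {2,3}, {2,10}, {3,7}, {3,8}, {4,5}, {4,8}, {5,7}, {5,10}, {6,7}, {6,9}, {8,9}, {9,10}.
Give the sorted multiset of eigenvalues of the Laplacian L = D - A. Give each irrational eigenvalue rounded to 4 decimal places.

[0, 2, 2, 2, 2, 2, 5, 5, 5, 5]

Each diagonal entry of L is the vertex degree and each off-diagonal entry is -1 where an edge is present, 0 otherwise; in the order [1, 2, 3, 4, 5, 6, 7, 8, 9, 10] the diagonal is [3, 3, 3, 3, 3, 3, 3, 3, 3, 3]. Since every row of L sums to 0, the all-ones vector is in the kernel and 0 is an eigenvalue. By the matrix-tree theorem the graph has (1/10) * product of the nonzero eigenvalues = 2000 spanning trees.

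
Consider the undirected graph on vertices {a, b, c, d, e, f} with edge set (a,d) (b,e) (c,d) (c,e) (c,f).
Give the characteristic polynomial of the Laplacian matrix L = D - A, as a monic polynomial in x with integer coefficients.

x^6 - 10x^5 + 35x^4 - 52x^3 + 31x^2 - 6x

Each diagonal entry of L is the vertex degree and each off-diagonal entry is -1 where an edge is present, 0 otherwise; in the order [a, b, c, d, e, f] the diagonal is [1, 1, 3, 2, 2, 1]. L has integer entries, so p(x) = det(xI - L) has integer coefficients. Expanding the determinant yields x^6 - 10x^5 + 35x^4 - 52x^3 + 31x^2 - 6x. Since p(0) = det(-L) = 0, x divides p(x).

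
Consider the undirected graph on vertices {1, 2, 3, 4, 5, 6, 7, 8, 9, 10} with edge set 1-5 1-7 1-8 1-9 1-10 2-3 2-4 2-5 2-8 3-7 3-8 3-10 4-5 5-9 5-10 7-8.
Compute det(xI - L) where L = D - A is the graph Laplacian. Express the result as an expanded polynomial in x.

x^10 - 32x^9 + 434x^8 - 3248x^7 + 14619x^6 - 40370x^5 + 66546x^4 - 59688x^3 + 22284x^2

Each diagonal entry of L is the vertex degree and each off-diagonal entry is -1 where an edge is present, 0 otherwise; in the order [1, 2, 3, 4, 5, 6, 7, 8, 9, 10] the diagonal is [5, 4, 4, 2, 5, 0, 3, 4, 2, 3]. Computing det(xI - L) by cofactor expansion (or equivalently via sum-over-permutations) gives x^10 - 32x^9 + 434x^8 - 3248x^7 + 14619x^6 - 40370x^5 + 66546x^4 - 59688x^3 + 22284x^2. Since p(0) = det(-L) = 0, x divides p(x). The eigenvalues sum to 32, which equals trace(L) = 2|E|. The largest eigenvalue, 6.6567, is at most the vertex count 10.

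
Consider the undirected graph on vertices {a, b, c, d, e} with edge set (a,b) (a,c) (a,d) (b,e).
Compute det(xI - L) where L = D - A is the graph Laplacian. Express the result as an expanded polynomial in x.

Reading degrees in the order [a, b, c, d, e] gives [3, 2, 1, 1, 1]; set D = diag(3, 2, 1, 1, 1) and form L = D - A. Computing det(xI - L) by cofactor expansion (or equivalently via sum-over-permutations) gives x^5 - 8x^4 + 20x^3 - 18x^2 + 5x. Since p(0) = det(-L) = 0, x divides p(x). There is one zero in the spectrum, matching the 1 component.

x^5 - 8x^4 + 20x^3 - 18x^2 + 5x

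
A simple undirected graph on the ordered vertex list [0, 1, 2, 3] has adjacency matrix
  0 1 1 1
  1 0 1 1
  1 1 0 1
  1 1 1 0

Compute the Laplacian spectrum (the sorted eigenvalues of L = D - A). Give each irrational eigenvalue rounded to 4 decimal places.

Each diagonal entry of L is the vertex degree and each off-diagonal entry is -1 where an edge is present, 0 otherwise; in the order [0, 1, 2, 3] the diagonal is [3, 3, 3, 3]. The multiplicity of 0 as a Laplacian eigenvalue equals the number of connected components.

[0, 4, 4, 4]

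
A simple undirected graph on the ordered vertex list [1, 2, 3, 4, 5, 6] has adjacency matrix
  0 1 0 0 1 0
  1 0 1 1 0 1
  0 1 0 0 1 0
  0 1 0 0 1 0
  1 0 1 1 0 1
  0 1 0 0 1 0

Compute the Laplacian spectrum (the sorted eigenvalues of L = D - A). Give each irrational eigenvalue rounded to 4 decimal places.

Each diagonal entry of L is the vertex degree and each off-diagonal entry is -1 where an edge is present, 0 otherwise; in the order [1, 2, 3, 4, 5, 6] the diagonal is [2, 4, 2, 2, 4, 2]. Since every row of L sums to 0, the all-ones vector is in the kernel and 0 is an eigenvalue. The single zero eigenvalue shows the graph is connected. There is one zero in the spectrum, matching the 1 component. By the matrix-tree theorem the graph has (1/6) * product of the nonzero eigenvalues = 32 spanning trees.

[0, 2, 2, 2, 4, 6]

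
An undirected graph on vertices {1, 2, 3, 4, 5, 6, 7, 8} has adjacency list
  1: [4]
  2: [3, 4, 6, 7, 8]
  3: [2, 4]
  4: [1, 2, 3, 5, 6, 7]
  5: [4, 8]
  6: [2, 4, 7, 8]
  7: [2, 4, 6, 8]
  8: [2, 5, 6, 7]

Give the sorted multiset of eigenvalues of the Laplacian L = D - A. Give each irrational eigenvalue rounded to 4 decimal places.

Each diagonal entry of L is the vertex degree and each off-diagonal entry is -1 where an edge is present, 0 otherwise; in the order [1, 2, 3, 4, 5, 6, 7, 8] the diagonal is [1, 5, 2, 6, 2, 4, 4, 4]. The multiplicity of 0 as a Laplacian eigenvalue equals the number of connected components. The single zero eigenvalue shows the graph is connected.

[0, 0.9624, 1.7219, 2.2346, 4.8045, 5, 5.9685, 7.3082]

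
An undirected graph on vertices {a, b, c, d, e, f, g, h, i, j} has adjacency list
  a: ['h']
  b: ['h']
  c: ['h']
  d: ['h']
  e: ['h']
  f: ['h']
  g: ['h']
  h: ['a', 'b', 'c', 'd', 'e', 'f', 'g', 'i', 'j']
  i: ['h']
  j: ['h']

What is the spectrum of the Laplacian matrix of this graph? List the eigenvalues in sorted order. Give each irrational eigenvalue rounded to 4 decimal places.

[0, 1, 1, 1, 1, 1, 1, 1, 1, 10]

With the vertex order [a, b, c, d, e, f, g, h, i, j], the degrees are [1, 1, 1, 1, 1, 1, 1, 9, 1, 1], giving D = diag(1, 1, 1, 1, 1, 1, 1, 9, 1, 1) and L = D - A. Diagonalising L (or applying a numerical eigensolver to the 10x10 matrix) gives the spectrum above. The single zero eigenvalue shows the graph is connected. There is one zero in the spectrum, matching the 1 component. The eigenvalues sum to 18, which equals trace(L) = 2|E|.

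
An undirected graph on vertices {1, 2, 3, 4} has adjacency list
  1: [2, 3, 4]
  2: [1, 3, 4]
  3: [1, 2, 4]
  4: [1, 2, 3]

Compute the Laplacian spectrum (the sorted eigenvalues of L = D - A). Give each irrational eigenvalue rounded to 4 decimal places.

[0, 4, 4, 4]

With the vertex order [1, 2, 3, 4], the degrees are [3, 3, 3, 3], giving D = diag(3, 3, 3, 3) and L = D - A. Diagonalising L (or applying a numerical eigensolver to the 4x4 matrix) gives the spectrum above. By the matrix-tree theorem the graph has (1/4) * product of the nonzero eigenvalues = 16 spanning trees. The eigenvalues sum to 12, which equals trace(L) = 2|E|.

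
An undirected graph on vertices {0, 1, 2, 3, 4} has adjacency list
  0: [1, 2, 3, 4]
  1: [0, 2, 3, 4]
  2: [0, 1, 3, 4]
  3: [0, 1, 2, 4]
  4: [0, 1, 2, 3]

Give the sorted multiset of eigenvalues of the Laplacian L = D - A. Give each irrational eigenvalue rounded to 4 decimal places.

[0, 5, 5, 5, 5]

With the vertex order [0, 1, 2, 3, 4], the degrees are [4, 4, 4, 4, 4], giving D = diag(4, 4, 4, 4, 4) and L = D - A. L is symmetric positive semidefinite, so every eigenvalue is real and nonnegative. The single zero eigenvalue shows the graph is connected.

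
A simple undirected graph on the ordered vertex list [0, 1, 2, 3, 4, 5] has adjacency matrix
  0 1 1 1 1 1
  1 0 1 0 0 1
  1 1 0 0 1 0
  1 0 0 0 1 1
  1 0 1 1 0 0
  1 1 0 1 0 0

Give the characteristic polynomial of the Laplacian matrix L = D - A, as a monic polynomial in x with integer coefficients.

Reading degrees in the order [0, 1, 2, 3, 4, 5] gives [5, 3, 3, 3, 3, 3]; set D = diag(5, 3, 3, 3, 3, 3) and form L = D - A. Computing det(xI - L) by cofactor expansion (or equivalently via sum-over-permutations) gives x^6 - 20x^5 + 155x^4 - 580x^3 + 1045x^2 - 726x. The coefficient of x^5 equals -trace(L) = -20, matching the sum of degrees. The largest eigenvalue, 6, is at most the vertex count 6. By the matrix-tree theorem the graph has (1/6) * product of the nonzero eigenvalues = 121 spanning trees.

x^6 - 20x^5 + 155x^4 - 580x^3 + 1045x^2 - 726x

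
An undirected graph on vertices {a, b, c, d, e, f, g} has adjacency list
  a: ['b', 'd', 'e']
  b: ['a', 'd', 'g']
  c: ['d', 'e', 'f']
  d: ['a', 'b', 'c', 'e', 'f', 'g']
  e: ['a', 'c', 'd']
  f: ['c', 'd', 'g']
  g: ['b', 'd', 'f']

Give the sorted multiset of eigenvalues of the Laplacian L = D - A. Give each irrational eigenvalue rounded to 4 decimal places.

[0, 2, 2, 4, 4, 5, 7]

Reading degrees in the order [a, b, c, d, e, f, g] gives [3, 3, 3, 6, 3, 3, 3]; set D = diag(3, 3, 3, 6, 3, 3, 3) and form L = D - A. The multiplicity of 0 as a Laplacian eigenvalue equals the number of connected components. The eigenvalues sum to 24, which equals trace(L) = 2|E|. The largest eigenvalue, 7, is at most the vertex count 7.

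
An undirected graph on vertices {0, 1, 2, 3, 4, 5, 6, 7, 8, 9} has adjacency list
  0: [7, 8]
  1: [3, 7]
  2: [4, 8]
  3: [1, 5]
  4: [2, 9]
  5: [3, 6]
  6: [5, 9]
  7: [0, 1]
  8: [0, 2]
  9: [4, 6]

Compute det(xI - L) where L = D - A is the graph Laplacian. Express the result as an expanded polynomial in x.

x^10 - 20x^9 + 170x^8 - 800x^7 + 2275x^6 - 4004x^5 + 4290x^4 - 2640x^3 + 825x^2 - 100x

Each diagonal entry of L is the vertex degree and each off-diagonal entry is -1 where an edge is present, 0 otherwise; in the order [0, 1, 2, 3, 4, 5, 6, 7, 8, 9] the diagonal is [2, 2, 2, 2, 2, 2, 2, 2, 2, 2]. L has integer entries, so p(x) = det(xI - L) has integer coefficients. Expanding the determinant yields x^10 - 20x^9 + 170x^8 - 800x^7 + 2275x^6 - 4004x^5 + 4290x^4 - 2640x^3 + 825x^2 - 100x. The constant term is 0 because L is singular (the all-ones vector lies in its kernel). There is one zero in the spectrum, matching the 1 component. By the matrix-tree theorem the graph has (1/10) * product of the nonzero eigenvalues = 10 spanning trees.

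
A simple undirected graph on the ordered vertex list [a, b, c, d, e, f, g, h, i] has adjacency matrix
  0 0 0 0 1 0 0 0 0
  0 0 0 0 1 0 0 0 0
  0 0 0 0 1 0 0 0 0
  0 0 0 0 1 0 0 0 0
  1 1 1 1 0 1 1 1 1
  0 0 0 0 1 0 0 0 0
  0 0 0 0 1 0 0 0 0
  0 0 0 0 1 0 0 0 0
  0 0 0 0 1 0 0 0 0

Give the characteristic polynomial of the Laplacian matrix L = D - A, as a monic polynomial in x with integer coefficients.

Each diagonal entry of L is the vertex degree and each off-diagonal entry is -1 where an edge is present, 0 otherwise; in the order [a, b, c, d, e, f, g, h, i] the diagonal is [1, 1, 1, 1, 8, 1, 1, 1, 1]. L has integer entries, so p(x) = det(xI - L) has integer coefficients. Expanding the determinant yields x^9 - 16x^8 + 84x^7 - 224x^6 + 350x^5 - 336x^4 + 196x^3 - 64x^2 + 9x. The coefficient of x^8 equals -trace(L) = -16, matching the sum of degrees. The eigenvalues sum to 16, which equals trace(L) = 2|E|. There is one zero in the spectrum, matching the 1 component.

x^9 - 16x^8 + 84x^7 - 224x^6 + 350x^5 - 336x^4 + 196x^3 - 64x^2 + 9x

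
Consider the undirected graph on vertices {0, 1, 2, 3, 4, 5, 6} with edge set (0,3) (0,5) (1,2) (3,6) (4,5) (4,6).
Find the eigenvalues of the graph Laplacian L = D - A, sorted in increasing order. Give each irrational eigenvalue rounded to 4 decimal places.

[0, 0, 1.3820, 1.3820, 2, 3.6180, 3.6180]

Reading degrees in the order [0, 1, 2, 3, 4, 5, 6] gives [2, 1, 1, 2, 2, 2, 2]; set D = diag(2, 1, 1, 2, 2, 2, 2) and form L = D - A. L is symmetric positive semidefinite, so every eigenvalue is real and nonnegative. The 2 zero eigenvalues correspond to the 2 connected components.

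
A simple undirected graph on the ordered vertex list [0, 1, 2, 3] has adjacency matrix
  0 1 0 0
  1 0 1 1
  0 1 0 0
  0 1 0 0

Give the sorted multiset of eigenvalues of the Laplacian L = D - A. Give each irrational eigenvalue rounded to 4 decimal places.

[0, 1, 1, 4]

Reading degrees in the order [0, 1, 2, 3] gives [1, 3, 1, 1]; set D = diag(1, 3, 1, 1) and form L = D - A. Diagonalising L (or applying a numerical eigensolver to the 4x4 matrix) gives the spectrum above. The single zero eigenvalue shows the graph is connected. By the matrix-tree theorem the graph has (1/4) * product of the nonzero eigenvalues = 1 spanning tree.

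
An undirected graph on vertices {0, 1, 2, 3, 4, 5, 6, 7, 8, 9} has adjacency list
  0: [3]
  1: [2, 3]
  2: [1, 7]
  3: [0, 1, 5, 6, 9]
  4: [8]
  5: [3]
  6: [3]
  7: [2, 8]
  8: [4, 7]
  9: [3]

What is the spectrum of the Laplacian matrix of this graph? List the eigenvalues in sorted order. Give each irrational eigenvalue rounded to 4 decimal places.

[0, 0.1370, 0.7110, 1, 1, 1, 1.6764, 2.7685, 3.6520, 6.0550]

With the vertex order [0, 1, 2, 3, 4, 5, 6, 7, 8, 9], the degrees are [1, 2, 2, 5, 1, 1, 1, 2, 2, 1], giving D = diag(1, 2, 2, 5, 1, 1, 1, 2, 2, 1) and L = D - A. L is symmetric positive semidefinite, so every eigenvalue is real and nonnegative. The single zero eigenvalue shows the graph is connected. By the matrix-tree theorem the graph has (1/10) * product of the nonzero eigenvalues = 1 spanning tree. There is one zero in the spectrum, matching the 1 component.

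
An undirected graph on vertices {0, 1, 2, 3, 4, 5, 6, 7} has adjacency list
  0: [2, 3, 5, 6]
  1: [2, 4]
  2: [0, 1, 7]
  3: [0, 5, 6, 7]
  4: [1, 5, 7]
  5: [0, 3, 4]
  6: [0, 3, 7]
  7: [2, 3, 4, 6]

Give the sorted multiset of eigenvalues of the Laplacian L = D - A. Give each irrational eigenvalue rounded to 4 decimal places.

Each diagonal entry of L is the vertex degree and each off-diagonal entry is -1 where an edge is present, 0 otherwise; in the order [0, 1, 2, 3, 4, 5, 6, 7] the diagonal is [4, 2, 3, 4, 3, 3, 3, 4]. Since every row of L sums to 0, the all-ones vector is in the kernel and 0 is an eigenvalue. The largest eigenvalue, 6.1287, is at most the vertex count 8.

[0, 1.3012, 2.2856, 3, 3.4426, 4.5752, 5.2668, 6.1287]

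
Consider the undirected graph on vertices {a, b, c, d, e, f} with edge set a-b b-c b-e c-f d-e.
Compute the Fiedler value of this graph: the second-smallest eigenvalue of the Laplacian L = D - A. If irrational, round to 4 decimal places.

0.3820

Reading degrees in the order [a, b, c, d, e, f] gives [1, 3, 2, 1, 2, 1]; set D = diag(1, 3, 2, 1, 2, 1) and form L = D - A. The smallest Laplacian eigenvalue is always 0. The next one, lambda_2 = 0.3820, measures how hard the graph is to disconnect: larger values mean better connectivity. The eigenvalues sum to 10, which equals trace(L) = 2|E|.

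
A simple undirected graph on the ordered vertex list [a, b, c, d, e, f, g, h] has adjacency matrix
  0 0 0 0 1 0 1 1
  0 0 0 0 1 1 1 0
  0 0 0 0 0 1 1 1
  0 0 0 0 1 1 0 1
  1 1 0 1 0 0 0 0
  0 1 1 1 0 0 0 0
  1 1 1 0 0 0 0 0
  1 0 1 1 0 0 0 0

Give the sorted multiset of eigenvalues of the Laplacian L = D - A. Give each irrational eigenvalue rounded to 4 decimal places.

[0, 2, 2, 2, 4, 4, 4, 6]

With the vertex order [a, b, c, d, e, f, g, h], the degrees are [3, 3, 3, 3, 3, 3, 3, 3], giving D = diag(3, 3, 3, 3, 3, 3, 3, 3) and L = D - A. The multiplicity of 0 as a Laplacian eigenvalue equals the number of connected components. The largest eigenvalue, 6, is at most the vertex count 8.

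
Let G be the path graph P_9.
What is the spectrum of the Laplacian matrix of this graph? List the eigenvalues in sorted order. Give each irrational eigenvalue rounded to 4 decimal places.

The graph has 9 vertices and degree multiset [2, 2, 2, 2, 2, 2, 2, 1, 1]; D is the diagonal matrix of degrees and L = D - A. The multiplicity of 0 as a Laplacian eigenvalue equals the number of connected components. By the matrix-tree theorem the graph has (1/9) * product of the nonzero eigenvalues = 1 spanning tree.

[0, 0.1206, 0.4679, 1, 1.6527, 2.3473, 3, 3.5321, 3.8794]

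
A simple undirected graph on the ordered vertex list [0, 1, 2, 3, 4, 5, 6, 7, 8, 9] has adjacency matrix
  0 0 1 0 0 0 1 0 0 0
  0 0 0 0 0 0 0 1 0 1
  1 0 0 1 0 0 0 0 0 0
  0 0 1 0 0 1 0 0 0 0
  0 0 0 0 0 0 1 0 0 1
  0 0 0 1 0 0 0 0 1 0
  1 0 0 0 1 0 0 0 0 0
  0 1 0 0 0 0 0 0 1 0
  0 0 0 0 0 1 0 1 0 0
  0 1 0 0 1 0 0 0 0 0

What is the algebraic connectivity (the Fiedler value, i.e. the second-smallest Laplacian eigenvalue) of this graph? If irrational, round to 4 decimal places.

Reading degrees in the order [0, 1, 2, 3, 4, 5, 6, 7, 8, 9] gives [2, 2, 2, 2, 2, 2, 2, 2, 2, 2]; set D = diag(2, 2, 2, 2, 2, 2, 2, 2, 2, 2) and form L = D - A. Computing the eigenvalues of L and sorting gives [0, 0.3820, 0.3820, 1.3820, 1.3820, 2.6180, 2.6180, 3.6180, 3.6180, 4]. The Fiedler value lambda_2 = 0.3820 is strictly positive, so the graph is connected.

0.3820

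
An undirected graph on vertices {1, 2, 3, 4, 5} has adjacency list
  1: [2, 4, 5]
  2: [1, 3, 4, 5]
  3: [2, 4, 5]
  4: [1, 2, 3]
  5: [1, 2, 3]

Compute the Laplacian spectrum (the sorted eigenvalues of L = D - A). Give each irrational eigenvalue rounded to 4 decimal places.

[0, 3, 3, 5, 5]

With the vertex order [1, 2, 3, 4, 5], the degrees are [3, 4, 3, 3, 3], giving D = diag(3, 4, 3, 3, 3) and L = D - A. Diagonalising L (or applying a numerical eigensolver to the 5x5 matrix) gives the spectrum above. The single zero eigenvalue shows the graph is connected. There is one zero in the spectrum, matching the 1 component.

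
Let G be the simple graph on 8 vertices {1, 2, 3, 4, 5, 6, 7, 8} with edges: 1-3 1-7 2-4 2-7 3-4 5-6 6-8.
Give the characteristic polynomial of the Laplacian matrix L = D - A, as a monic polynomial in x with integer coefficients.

x^8 - 14x^7 + 78x^6 - 220x^5 + 330x^4 - 250x^3 + 75x^2

With the vertex order [1, 2, 3, 4, 5, 6, 7, 8], the degrees are [2, 2, 2, 2, 1, 2, 2, 1], giving D = diag(2, 2, 2, 2, 1, 2, 2, 1) and L = D - A. L has integer entries, so p(x) = det(xI - L) has integer coefficients. Expanding the determinant yields x^8 - 14x^7 + 78x^6 - 220x^5 + 330x^4 - 250x^3 + 75x^2. The coefficient of x^7 equals -trace(L) = -14, matching the sum of degrees. The largest eigenvalue, 3.6180, is at most the vertex count 8.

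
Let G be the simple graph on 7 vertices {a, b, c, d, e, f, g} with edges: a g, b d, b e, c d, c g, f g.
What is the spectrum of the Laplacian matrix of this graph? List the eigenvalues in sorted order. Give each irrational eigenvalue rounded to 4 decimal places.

Reading degrees in the order [a, b, c, d, e, f, g] gives [1, 2, 2, 2, 1, 1, 3]; set D = diag(1, 2, 2, 2, 1, 1, 3) and form L = D - A. L is symmetric positive semidefinite, so every eigenvalue is real and nonnegative. The eigenvalues sum to 12, which equals trace(L) = 2|E|. There is one zero in the spectrum, matching the 1 component.

[0, 0.2254, 1, 1, 2.1859, 3.3604, 4.2283]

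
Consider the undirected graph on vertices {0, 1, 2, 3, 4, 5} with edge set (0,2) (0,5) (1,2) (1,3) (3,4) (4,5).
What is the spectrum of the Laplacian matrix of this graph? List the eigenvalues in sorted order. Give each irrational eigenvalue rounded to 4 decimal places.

Reading degrees in the order [0, 1, 2, 3, 4, 5] gives [2, 2, 2, 2, 2, 2]; set D = diag(2, 2, 2, 2, 2, 2) and form L = D - A. L is symmetric positive semidefinite, so every eigenvalue is real and nonnegative.

[0, 1, 1, 3, 3, 4]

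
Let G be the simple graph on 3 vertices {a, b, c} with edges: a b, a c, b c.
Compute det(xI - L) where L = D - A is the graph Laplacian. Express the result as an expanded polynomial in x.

x^3 - 6x^2 + 9x

Each diagonal entry of L is the vertex degree and each off-diagonal entry is -1 where an edge is present, 0 otherwise; in the order [a, b, c] the diagonal is [2, 2, 2]. Computing det(xI - L) by cofactor expansion (or equivalently via sum-over-permutations) gives x^3 - 6x^2 + 9x. The coefficient of x^2 equals -trace(L) = -6, matching the sum of degrees.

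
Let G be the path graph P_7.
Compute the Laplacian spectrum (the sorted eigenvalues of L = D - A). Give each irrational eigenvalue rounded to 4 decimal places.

[0, 0.1981, 0.7530, 1.5550, 2.4450, 3.2470, 3.8019]

The graph has 7 vertices and degree multiset [2, 2, 2, 2, 2, 1, 1]; D is the diagonal matrix of degrees and L = D - A. L is symmetric positive semidefinite, so every eigenvalue is real and nonnegative. The single zero eigenvalue shows the graph is connected. By the matrix-tree theorem the graph has (1/7) * product of the nonzero eigenvalues = 1 spanning tree. The largest eigenvalue, 3.8019, is at most the vertex count 7.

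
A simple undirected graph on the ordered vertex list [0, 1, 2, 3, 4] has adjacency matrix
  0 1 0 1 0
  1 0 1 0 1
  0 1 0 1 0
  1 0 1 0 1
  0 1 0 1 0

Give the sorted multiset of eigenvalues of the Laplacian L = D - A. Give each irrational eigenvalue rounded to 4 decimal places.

With the vertex order [0, 1, 2, 3, 4], the degrees are [2, 3, 2, 3, 2], giving D = diag(2, 3, 2, 3, 2) and L = D - A. Since every row of L sums to 0, the all-ones vector is in the kernel and 0 is an eigenvalue. The single zero eigenvalue shows the graph is connected. By the matrix-tree theorem the graph has (1/5) * product of the nonzero eigenvalues = 12 spanning trees.

[0, 2, 2, 3, 5]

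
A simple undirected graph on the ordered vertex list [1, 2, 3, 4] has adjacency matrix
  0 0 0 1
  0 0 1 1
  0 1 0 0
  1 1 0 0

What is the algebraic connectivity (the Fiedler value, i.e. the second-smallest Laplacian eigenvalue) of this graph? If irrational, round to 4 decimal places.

Each diagonal entry of L is the vertex degree and each off-diagonal entry is -1 where an edge is present, 0 otherwise; in the order [1, 2, 3, 4] the diagonal is [1, 2, 1, 2]. The smallest Laplacian eigenvalue is always 0. The next one, lambda_2 = 0.5858, measures how hard the graph is to disconnect: larger values mean better connectivity. The largest eigenvalue, 3.4142, is at most the vertex count 4. There is one zero in the spectrum, matching the 1 component.

0.5858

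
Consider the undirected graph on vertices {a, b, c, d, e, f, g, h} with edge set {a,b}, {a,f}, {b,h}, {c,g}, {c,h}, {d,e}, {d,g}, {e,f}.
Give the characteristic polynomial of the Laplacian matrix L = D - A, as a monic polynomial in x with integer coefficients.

With the vertex order [a, b, c, d, e, f, g, h], the degrees are [2, 2, 2, 2, 2, 2, 2, 2], giving D = diag(2, 2, 2, 2, 2, 2, 2, 2) and L = D - A. Computing det(xI - L) by cofactor expansion (or equivalently via sum-over-permutations) gives x^8 - 16x^7 + 104x^6 - 352x^5 + 660x^4 - 672x^3 + 336x^2 - 64x. The coefficient of x^7 equals -trace(L) = -16, matching the sum of degrees. The largest eigenvalue, 4, is at most the vertex count 8. By the matrix-tree theorem the graph has (1/8) * product of the nonzero eigenvalues = 8 spanning trees.

x^8 - 16x^7 + 104x^6 - 352x^5 + 660x^4 - 672x^3 + 336x^2 - 64x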